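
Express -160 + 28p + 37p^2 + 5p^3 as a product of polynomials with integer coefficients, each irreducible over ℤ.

Among the possible rational roots, p = 8/5 is a root, giving the factor (5p - 8) and quotient p^2 + 9p + 20.
The remaining quadratic factors as (p + 5)(p + 4).

(5p - 8)(p + 4)(p + 5)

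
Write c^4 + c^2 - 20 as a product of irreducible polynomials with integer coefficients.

(c + 2)(c - 2)(c^2 + 5)

Substitute u = c^2 to get a quadratic in u, then factor.
c^2 - 4 is a difference of squares.
c^2 + 5 is irreducible over ℤ (always positive, so no real roots).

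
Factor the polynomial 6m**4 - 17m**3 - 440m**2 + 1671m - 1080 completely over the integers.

(6m - 5)(m + 9)(m - 3)(m - 8)

Trying the rational-root candidates, m = -9 is a root, giving the factor (m + 9) and quotient 6m**3 - 71m**2 + 199m - 120.
Next, m = 5/6 is a root, so (6m - 5) divides it; the quotient is m**2 - 11m + 24.
The remaining quadratic factors as (m - 8)(m - 3).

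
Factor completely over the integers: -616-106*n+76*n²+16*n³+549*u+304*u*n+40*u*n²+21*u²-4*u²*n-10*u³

Group: u*(-10*u²+16*u*n+91*u+8*n²+10*n-88) + (2*n+7)*(-10*u²+16*u*n+91*u+8*n²+10*n-88); both groups contain (-10*u²+16*u*n+91*u+8*n²+10*n-88), so (u+2*n+7) is a factor with cofactor -10*u²+16*u*n+91*u+8*n²+10*n-88.
The cofactor groups again: -10*u²+16*u*n+91*u+8*n²+10*n-88 = -10*u*(u-2*n-8) + (-4*n+11)*(u-2*n-8); both groups contain (u-2*n-8), giving -(10*u+4*n-11)*(u-2*n-8).

-(u-2*n-8)*(u+2*n+7)*(10*u+4*n-11)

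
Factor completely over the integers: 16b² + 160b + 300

Pull out the common factor 4, then factor the remaining trinomial.

4(2b + 15)(2b + 5)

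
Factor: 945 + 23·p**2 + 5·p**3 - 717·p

(5·p - 7)·(p + 15)·(p - 9)

Testing divisors of the constant over divisors of the leading coefficient, p = -15 is a root, so (p + 15) is a factor; dividing leaves 5·p**2 - 52·p + 63.
The remaining quadratic factors as (5·p - 7)(p - 9).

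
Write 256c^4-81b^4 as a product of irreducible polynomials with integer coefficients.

(4c)⁴ − (3b)⁴ = ((4c)² − (3b)²)((4c)² + (3b)²); the first factor splits again, the second (16c^2+9b^2) is irreducible.

(4c-3b)(4c+3b)(16c^2+9b^2)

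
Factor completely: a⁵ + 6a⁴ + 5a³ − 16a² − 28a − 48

(a + 3)(a + 4)(a − 2)(a² + a + 2)

By the rational root theorem, a = 2 is a root, so (a − 2) divides it; the quotient is a⁴ + 8a³ + 21a² + 26a + 24.
Next, a = −4 is a root, giving the factor (a + 4) and quotient a³ + 4a² + 5a + 6.
Then a = −3 is a root, giving the factor (a + 3) and quotient a² + a + 2.
The quadratic a² + a + 2 has discriminant −7 < 0 and is irreducible over ℤ.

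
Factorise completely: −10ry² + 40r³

10r(2r + y)(2r − y)

Factor out 10r, leaving 4r² − y², which is a difference of two squares.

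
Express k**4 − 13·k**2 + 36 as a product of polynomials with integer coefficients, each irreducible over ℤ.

(k + 2)·(k + 3)·(k − 2)·(k − 3)

Substitute u = k**2 to get a quadratic in u, then factor.
k**2 − 9 is a difference of squares.
k**2 − 4 is a difference of squares.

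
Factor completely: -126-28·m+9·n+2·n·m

(2·m+9)·(n-14)

Group as (2·n·m+9·n) + (-28·m-126) = n·(2·m+9) - 14·(2·m+9).
Both groups share the factor (2·m+9).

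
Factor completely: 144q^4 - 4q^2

Factor out 4q^2, leaving 36q^2 - 1, which is a difference of two squares.

4q^2(6q + 1)(6q - 1)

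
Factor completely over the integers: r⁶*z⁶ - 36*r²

Every term has a factor of r²; factoring it out leaves r⁴*z⁶ - 36.
Recognize a difference of squares with the parts r²*z³ and 6.

r²*(r²*z³ + 6)*(r²*z³ - 6)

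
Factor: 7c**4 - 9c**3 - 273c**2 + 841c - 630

Trying the rational-root candidates, c = -7 is a root, so (c + 7) divides it; the quotient is 7c**3 - 58c**2 + 133c - 90.
Then c = 2 is a root, so (c - 2) is a factor; dividing leaves 7c**2 - 44c + 45.
The remaining quadratic factors as (c - 5)(7c - 9).

(7c - 9)(c + 7)(c - 2)(c - 5)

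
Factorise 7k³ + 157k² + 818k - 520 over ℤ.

(7k - 4)(k + 10)(k + 13)

Among the possible rational roots, k = -13 is a root, so (k + 13) divides it; the quotient is 7k² + 66k - 40.
The remaining quadratic factors as (k + 10)(7k - 4).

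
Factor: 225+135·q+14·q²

(2·q+15)·(7·q+15)

Need a pair with product 14·225 = 3150 and sum 135: that's 105 and 30.
Split the middle term: 14·q²+105·q + 30·q+225 = 7·q·(2·q+15) + 15·(2·q+15).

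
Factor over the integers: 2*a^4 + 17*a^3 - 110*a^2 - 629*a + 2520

(2*a - 7)*(a + 8)*(a + 9)*(a - 5)

Among the possible rational roots, a = -8 is a root, so (a + 8) divides it; the quotient is 2*a^3 + a^2 - 118*a + 315.
Then a = -9 is a root, so (a + 9) is a factor; dividing leaves 2*a^2 - 17*a + 35.
The remaining quadratic factors as (2*a - 7)(a - 5).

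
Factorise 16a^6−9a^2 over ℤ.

Factor out a^2 first: what remains is 16a^4−9.
Recognize a difference of squares with the parts 4a^2 and 3.

a^2(4a^2+3)(4a^2−3)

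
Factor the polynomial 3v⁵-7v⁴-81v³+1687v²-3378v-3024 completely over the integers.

(3v+2)(v+9)(v-3)(v²-9v+56)

Trying the rational-root candidates, v = -9 is a root, so (v+9) is a factor; dividing leaves 3v⁴-34v³+225v²-338v-336.
Continuing, v = -2/3 is a root, so (3v+2) divides it; the quotient is v³-12v²+83v-168.
Then v = 3 is a root, so (v-3) is a factor; dividing leaves v²-9v+56.
The quadratic v²-9v+56 has discriminant -143 < 0 and is irreducible over ℤ.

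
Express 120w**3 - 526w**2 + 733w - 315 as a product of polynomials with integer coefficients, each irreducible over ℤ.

By the rational root theorem, w = 5/6 is a root, giving the factor (6w - 5) and quotient 20w**2 - 71w + 63.
The remaining quadratic factors as (5w - 9)(4w - 7).

(4w - 7)(5w - 9)(6w - 5)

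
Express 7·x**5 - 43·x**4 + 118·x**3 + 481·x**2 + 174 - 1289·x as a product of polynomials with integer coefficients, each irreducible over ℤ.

Testing divisors of the constant over divisors of the leading coefficient, x = 2 is a root, so (x - 2) divides it; the quotient is 7·x**4 - 29·x**3 + 60·x**2 + 601·x - 87.
Then x = -3 is a root, giving the factor (x + 3) and quotient 7·x**3 - 50·x**2 + 210·x - 29.
Continuing, x = 1/7 is a root, so (7·x - 1) divides it; the quotient is x**2 - 7·x + 29.
The quadratic x**2 - 7·x + 29 has discriminant -67 < 0 and is irreducible over ℤ.

(7·x - 1)·(x + 3)·(x - 2)·(x**2 - 7·x + 29)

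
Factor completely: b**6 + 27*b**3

b**3*(b + 3)*(b**2 - 3*b + 9)

Factor out b**3 first: what remains is b**3 + 27.
Recognize a sum of cubes with the parts 3 and b.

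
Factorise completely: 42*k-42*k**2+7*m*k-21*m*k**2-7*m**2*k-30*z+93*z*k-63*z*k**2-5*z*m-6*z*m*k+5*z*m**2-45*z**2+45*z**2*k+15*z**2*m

Group: 5*z*(3*z*m+9*z*k-9*z+m**2+3*m*k-m+6*k-6) - 7*k*(3*z*m+9*z*k-9*z+m**2+3*m*k-m+6*k-6); both groups contain (3*z*m+9*z*k-9*z+m**2+3*m*k-m+6*k-6), so (5*z-7*k) is a factor with cofactor 3*z*m+9*z*k-9*z+m**2+3*m*k-m+6*k-6.
The cofactor groups again: 3*z*m+9*z*k-9*z+m**2+3*m*k-m+6*k-6 = 3*z*(m+3*k-3) + (m+2)*(m+3*k-3); both groups contain (m+3*k-3), giving (3*z+m+2)*(m+3*k-3).

(5*z-7*k)*(m+3*k-3)*(3*z+m+2)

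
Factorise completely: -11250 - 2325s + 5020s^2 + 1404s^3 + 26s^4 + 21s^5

Testing divisors of the constant over divisors of the leading coefficient, s = 10/7 is a root, so (7s - 10) divides it; the quotient is 3s^4 + 8s^3 + 212s^2 + 1020s + 1125.
Continuing, s = -3 is a root, so (s + 3) divides it; the quotient is 3s^3 - s^2 + 215s + 375.
Then s = -5/3 is a root, so (3s + 5) divides it; the quotient is s^2 - 2s + 75.
The quadratic s^2 - 2s + 75 has discriminant -296 < 0 and is irreducible over ℤ.

(3s + 5)(7s - 10)(s + 3)(s^2 - 2s + 75)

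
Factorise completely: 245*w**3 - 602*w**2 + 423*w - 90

(5*w - 3)*(7*w - 10)*(7*w - 3)

By the rational root theorem, w = 10/7 is a root, so (7*w - 10) is a factor; dividing leaves 35*w**2 - 36*w + 9.
The remaining quadratic factors as (7*w - 3)(5*w - 3).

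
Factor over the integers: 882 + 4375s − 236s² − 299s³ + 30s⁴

By the rational root theorem, s = 9 is a root, so (s − 9) is a factor; dividing leaves 30s³ − 29s² − 497s − 98.
Continuing, s = −1/5 is a root, giving the factor (5s + 1) and quotient 6s² − 7s − 98.
The remaining quadratic factors as (3s − 14)(2s + 7).

(2s + 7)(3s − 14)(5s + 1)(s − 9)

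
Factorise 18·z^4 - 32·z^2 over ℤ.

2·z^2·(3·z + 4)·(3·z - 4)

Every term has a factor of 2·z^2. Then 9·z^2 - 16 = (3·z)² − (4)².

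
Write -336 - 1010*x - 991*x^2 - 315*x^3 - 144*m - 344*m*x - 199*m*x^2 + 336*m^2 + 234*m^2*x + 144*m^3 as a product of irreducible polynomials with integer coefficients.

(3*m + 5*x + 7)*(6*m - 7*x - 6)*(8*m + 9*x + 8)

Group: 8*m*(18*m^2 + 9*m*x + 24*m - 35*x^2 - 79*x - 42) + (9*x + 8)*(18*m^2 + 9*m*x + 24*m - 35*x^2 - 79*x - 42); both groups contain (18*m^2 + 9*m*x + 24*m - 35*x^2 - 79*x - 42), so (8*m + 9*x + 8) is a factor with cofactor 18*m^2 + 9*m*x + 24*m - 35*x^2 - 79*x - 42.
The cofactor groups again: 18*m^2 + 9*m*x + 24*m - 35*x^2 - 79*x - 42 = 6*m*(3*m + 5*x + 7) + (-7*x - 6)*(3*m + 5*x + 7); both groups contain (3*m + 5*x + 7), giving (6*m - 7*x - 6)*(3*m + 5*x + 7).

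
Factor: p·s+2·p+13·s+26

(p+13)·(s+2)

Group as (p·s+2·p) + (13·s+26) = p·(s+2) + 13·(s+2).
Both groups share the factor (s+2).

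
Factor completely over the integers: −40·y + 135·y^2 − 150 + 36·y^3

Group as (36·y^3 − 40·y) + (135·y^2 − 150) = 4·y·(9·y^2 − 10) + 15·(9·y^2 − 10).
Both groups share the factor (9·y^2 − 10).

(4·y + 15)·(9·y^2 − 10)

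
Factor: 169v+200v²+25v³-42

(5v+6)(5v-1)(v+7)

By the rational root theorem, v = -7 is a root, giving the factor (v+7) and quotient 25v²+25v-6.
The remaining quadratic factors as (5v-1)(5v+6).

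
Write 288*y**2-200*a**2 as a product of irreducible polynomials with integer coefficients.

Factor out 8, leaving 36*y**2-25*a**2, which is a difference of two squares.

8*(6*y-5*a)*(6*y+5*a)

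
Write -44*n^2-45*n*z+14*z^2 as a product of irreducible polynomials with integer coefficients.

Group: -11*n*(4*n-z) - 14*z*(4*n-z); both groups contain (4*n-z).

-(11*n+14*z)*(4*n-z)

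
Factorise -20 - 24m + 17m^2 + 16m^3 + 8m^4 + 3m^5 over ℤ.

(3m + 2)(m + 2)(m - 1)(m^2 + m + 5)

Among the possible rational roots, m = -2 is a root, so (m + 2) divides it; the quotient is 3m^4 + 2m^3 + 12m^2 - 7m - 10.
Then m = -2/3 is a root, giving the factor (3m + 2) and quotient m^3 + 4m - 5.
Continuing, m = 1 is a root, giving the factor (m - 1) and quotient m^2 + m + 5.
The quadratic m^2 + m + 5 has discriminant -19 < 0 and is irreducible over ℤ.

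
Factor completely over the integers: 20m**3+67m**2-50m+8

(4m-1)(5m-2)(m+4)

Testing divisors of the constant over divisors of the leading coefficient, m = 2/5 is a root, so (5m-2) is a factor; dividing leaves 4m**2+15m-4.
The remaining quadratic factors as (m+4)(4m-1).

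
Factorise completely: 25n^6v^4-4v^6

Pull out the common factor v^4, leaving 25n^6-4v^2.
Recognize a difference of squares with the parts 5n^3 and 2v.

v^4(5n^3+2v)(5n^3-2v)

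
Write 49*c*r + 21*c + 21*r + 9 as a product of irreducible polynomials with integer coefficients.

(7*c + 3)*(7*r + 3)

Group as (49*c*r + 21*c) + (21*r + 9) = 7*c*(7*r + 3) + 3*(7*r + 3).
Both groups share the factor (7*r + 3).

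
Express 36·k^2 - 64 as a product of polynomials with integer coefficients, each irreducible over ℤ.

4·(3·k + 4)·(3·k - 4)

Every term has a factor of 4. Then 9·k^2 - 16 = (3·k)² − (4)².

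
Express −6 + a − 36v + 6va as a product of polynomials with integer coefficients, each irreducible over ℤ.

(6v + 1)(a − 6)

Group as (6va − 36v) + (a − 6) = 6v(a − 6) + (a − 6).
Both groups share the factor (a − 6).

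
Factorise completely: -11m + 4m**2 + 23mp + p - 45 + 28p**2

Group: 4m(m + 4p - 5) + (7p + 9)(m + 4p - 5); both groups contain (m + 4p - 5).

(4m + 7p + 9)(m + 4p - 5)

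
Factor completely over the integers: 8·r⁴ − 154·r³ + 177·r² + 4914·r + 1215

By the rational root theorem, r = −9/2 is a root, so (2·r + 9) is a factor; dividing leaves 4·r³ − 95·r² + 516·r + 135.
Continuing, r = 9 is a root, so (r − 9) is a factor; dividing leaves 4·r² − 59·r − 15.
The remaining quadratic factors as (4·r + 1)(r − 15).

(2·r + 9)·(4·r + 1)·(r − 15)·(r − 9)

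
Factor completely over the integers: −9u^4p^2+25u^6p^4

Pull out the common factor u^4p^2, leaving 25u^2p^2−9.
Recognize a difference of squares with the parts 5up and 3.

p^2u^4(5up+3)(5up−3)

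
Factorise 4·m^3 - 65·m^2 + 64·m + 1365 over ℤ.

Testing divisors of the constant over divisors of the leading coefficient, m = 7 is a root, so (m - 7) is a factor; dividing leaves 4·m^2 - 37·m - 195.
The remaining quadratic factors as (4·m + 15)(m - 13).

(4·m + 15)·(m - 13)·(m - 7)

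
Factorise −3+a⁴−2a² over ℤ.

Substitute u = a² to get a quadratic in u, then factor.
a²+1 is irreducible over ℤ (sum of squares).
a²−3 is irreducible over ℤ (3 is not a perfect square).

(a²+1)(a²−3)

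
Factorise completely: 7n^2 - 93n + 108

Need a pair with product 7·108 = 756 and sum -93: that's -9 and -84.
Split the middle term: 7n^2 - 9n - 84n + 108 = n(7n - 9) - 12(7n - 9).

(7n - 9)(n - 12)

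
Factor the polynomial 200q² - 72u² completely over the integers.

8(5q + 3u)(5q - 3u)

Pull out the common factor 8; 25q² - 9u² is a difference of squares.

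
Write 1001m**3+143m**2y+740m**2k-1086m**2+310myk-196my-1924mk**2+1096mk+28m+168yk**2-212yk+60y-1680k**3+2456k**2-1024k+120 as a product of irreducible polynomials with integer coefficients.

Group: 7m(143m**2+310mk-196m+168k**2-212k+60) + (y-10k+2)(143m**2+310mk-196m+168k**2-212k+60); both groups contain (143m**2+310mk-196m+168k**2-212k+60), so (7m+y-10k+2) is a factor with cofactor 143m**2+310mk-196m+168k**2-212k+60.
The cofactor groups again: 143m**2+310mk-196m+168k**2-212k+60 = 13m(11m+12k-10) + (14k-6)(11m+12k-10); both groups contain (11m+12k-10), giving (13m+14k-6)(11m+12k-10).

(7m+y-10k+2)(11m+12k-10)(13m+14k-6)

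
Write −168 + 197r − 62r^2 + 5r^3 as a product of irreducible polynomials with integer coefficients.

(5r − 7)(r − 3)(r − 8)

Testing divisors of the constant over divisors of the leading coefficient, r = 3 is a root, giving the factor (r − 3) and quotient 5r^2 − 47r + 56.
The remaining quadratic factors as (r − 8)(5r − 7).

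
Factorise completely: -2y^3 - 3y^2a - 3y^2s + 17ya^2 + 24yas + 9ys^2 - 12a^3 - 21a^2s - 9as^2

Group: y(-2y^2 + 5ya + 3ys - 3a^2 - 3as) + (4a + 3s)(-2y^2 + 5ya + 3ys - 3a^2 - 3as); both groups contain (-2y^2 + 5ya + 3ys - 3a^2 - 3as), so (y + 4a + 3s) is a factor with cofactor -2y^2 + 5ya + 3ys - 3a^2 - 3as.
The cofactor groups again: -2y^2 + 5ya + 3ys - 3a^2 - 3as = -2y(y - a) + (3a + 3s)(y - a); both groups contain (y - a), giving -(2y - 3a - 3s)(y - a).

-(2y - 3a - 3s)(y - a)(y + 4a + 3s)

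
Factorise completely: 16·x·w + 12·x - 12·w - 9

Group as (16·x·w + 12·x) + (-12·w - 9) = 4·x·(4·w + 3) - 3·(4·w + 3).
Both groups share the factor (4·w + 3).

(4·w + 3)·(4·x - 3)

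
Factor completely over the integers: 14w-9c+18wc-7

(2w-1)(9c+7)

Group as (18wc+14w) + (-9c-7) = 2w(9c+7) - (9c+7).
Both groups share the factor (9c+7).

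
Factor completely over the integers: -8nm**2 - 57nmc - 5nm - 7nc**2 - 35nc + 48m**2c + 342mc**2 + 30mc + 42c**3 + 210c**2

Group: n(-8m**2 - 57mc - 5m - 7c**2 - 35c) - 6c(-8m**2 - 57mc - 5m - 7c**2 - 35c); both groups contain (-8m**2 - 57mc - 5m - 7c**2 - 35c), so (n - 6c) is a factor with cofactor -8m**2 - 57mc - 5m - 7c**2 - 35c.
The cofactor groups again: -8m**2 - 57mc - 5m - 7c**2 - 35c = -8m(m + 7c) + (-c - 5)(m + 7c); both groups contain (m + 7c), giving -(8m + c + 5)(m + 7c).

-(n - 6c)(m + 7c)(8m + c + 5)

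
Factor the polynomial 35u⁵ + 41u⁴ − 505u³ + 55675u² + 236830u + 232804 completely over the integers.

(5u + 13)(7u + 11)(u + 11)(u² − 14u + 148)

By the rational root theorem, u = −13/5 is a root, giving the factor (5u + 13) and quotient 7u⁴ − 10u³ − 75u² + 11330u + 17908.
Next, u = −11/7 is a root, giving the factor (7u + 11) and quotient u³ − 3u² − 6u + 1628.
Continuing, u = −11 is a root, so (u + 11) divides it; the quotient is u² − 14u + 148.
The quadratic u² − 14u + 148 has discriminant −396 < 0 and is irreducible over ℤ.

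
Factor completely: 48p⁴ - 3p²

Every term has a factor of 3p². Then 16p² - 1 = (4p)² − (1)².

3p²(4p + 1)(4p - 1)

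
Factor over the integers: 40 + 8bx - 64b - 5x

(8b - 5)(x - 8)

Group as (8bx - 64b) + (-5x + 40) = 8b(x - 8) - 5(x - 8).
Both groups share the factor (x - 8).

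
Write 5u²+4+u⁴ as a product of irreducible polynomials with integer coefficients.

Substitute w = u² to get a quadratic in w, then factor.
u²+4 is irreducible over ℤ (sum of squares).
u²+1 is irreducible over ℤ (sum of squares).

(u²+1)(u²+4)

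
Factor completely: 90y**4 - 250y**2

Every term has a factor of 10y**2. Then 9y**2 - 25 = (3y)² − (5)².

10y**2(3y + 5)(3y - 5)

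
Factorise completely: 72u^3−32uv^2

Every term has a factor of 8u. Then 9u^2−4v^2 = (3u)² − (2v)².

8u(3u+2v)(3u−2v)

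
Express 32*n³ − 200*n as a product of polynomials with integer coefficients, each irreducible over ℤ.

Every term has a factor of 8*n. Then 4*n² − 25 = (2*n)² − (5)².

8*n*(2*n + 5)*(2*n − 5)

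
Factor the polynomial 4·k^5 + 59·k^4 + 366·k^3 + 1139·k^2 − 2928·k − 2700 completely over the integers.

Trying the rational-root candidates, k = −3/4 is a root, so (4·k + 3) is a factor; dividing leaves k^4 + 14·k^3 + 81·k^2 + 224·k − 900.
Continuing, k = 2 is a root, so (k − 2) is a factor; dividing leaves k^3 + 16·k^2 + 113·k + 450.
Next, k = −9 is a root, so (k + 9) divides it; the quotient is k^2 + 7·k + 50.
The quadratic k^2 + 7·k + 50 has discriminant −151 < 0 and is irreducible over ℤ.

(4·k + 3)·(k + 9)·(k − 2)·(k^2 + 7·k + 50)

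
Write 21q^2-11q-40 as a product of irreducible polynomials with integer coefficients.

(3q-5)(7q+8)

Need a pair with product 21·(-40) = -840 and sum -11: that's -35 and 24.
Split the middle term: 21q^2-35q + 24q-40 = 7q(3q-5) + 8(3q-5).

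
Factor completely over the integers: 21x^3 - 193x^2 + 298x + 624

(3x - 13)(7x + 8)(x - 6)

By the rational root theorem, x = -8/7 is a root, giving the factor (7x + 8) and quotient 3x^2 - 31x + 78.
The remaining quadratic factors as (x - 6)(3x - 13).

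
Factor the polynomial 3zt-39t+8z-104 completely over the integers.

Group as (3zt+8z) + (-39t-104) = z(3t+8) - 13(3t+8).
Both groups share the factor (3t+8).

(3t+8)(z-13)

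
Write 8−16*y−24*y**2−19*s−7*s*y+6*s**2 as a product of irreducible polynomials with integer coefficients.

(2*s+3*y−1)*(3*s−8*y−8)

Group: 2*s*(3*s−8*y−8) + (3*y−1)*(3*s−8*y−8); both groups contain (3*s−8*y−8).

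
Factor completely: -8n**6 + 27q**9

Recognize a difference of cubes with the parts 3q**3 and 2n**2.

-(2n**2 - 3q**3)(4n**4 + 6n**2q**3 + 9q**6)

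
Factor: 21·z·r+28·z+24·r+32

Group as (21·z·r+28·z) + (24·r+32) = 7·z·(3·r+4) + 8·(3·r+4).
Both groups share the factor (3·r+4).

(3·r+4)·(7·z+8)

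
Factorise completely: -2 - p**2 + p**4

Substitute u = p**2 to get a quadratic in u, then factor.
p**2 - 2 is irreducible over ℤ (2 is not a perfect square).
p**2 + 1 is irreducible over ℤ (sum of squares).

(p**2 + 1)*(p**2 - 2)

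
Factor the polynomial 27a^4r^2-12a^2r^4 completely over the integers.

3a^2r^2(3a+2r)(3a-2r)

Every term has a factor of 3a^2r^2. Then 9a^2-4r^2 = (3a)² − (2r)².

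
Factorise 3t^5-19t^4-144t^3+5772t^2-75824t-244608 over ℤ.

(3t+8)(t+14)(t-13)(t^2-10t+168)

Among the possible rational roots, t = -14 is a root, so (t+14) is a factor; dividing leaves 3t^4-61t^3+710t^2-4168t-17472.
Continuing, t = 13 is a root, so (t-13) is a factor; dividing leaves 3t^3-22t^2+424t+1344.
Then t = -8/3 is a root, so (3t+8) is a factor; dividing leaves t^2-10t+168.
The quadratic t^2-10t+168 has discriminant -572 < 0 and is irreducible over ℤ.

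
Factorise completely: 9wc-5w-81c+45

Group as (9wc-5w) + (-81c+45) = w(9c-5) - 9(9c-5).
Both groups share the factor (9c-5).

(9c-5)(w-9)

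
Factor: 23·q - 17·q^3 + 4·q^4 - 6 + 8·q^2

(4·q - 1)·(q + 1)·(q - 2)·(q - 3)

By the rational root theorem, q = -1 is a root, so (q + 1) is a factor; dividing leaves 4·q^3 - 21·q^2 + 29·q - 6.
Then q = 1/4 is a root, giving the factor (4·q - 1) and quotient q^2 - 5·q + 6.
The remaining quadratic factors as (q - 3)(q - 2).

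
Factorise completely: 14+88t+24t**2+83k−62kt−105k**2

−(15k−4t−14)(7k+6t+1)

Group: −7k(15k−4t−14) + (−6t−1)(15k−4t−14); both groups contain (15k−4t−14).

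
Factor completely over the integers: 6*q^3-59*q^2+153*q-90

Among the possible rational roots, q = 3 is a root, so (q-3) is a factor; dividing leaves 6*q^2-41*q+30.
The remaining quadratic factors as (6*q-5)(q-6).

(6*q-5)*(q-3)*(q-6)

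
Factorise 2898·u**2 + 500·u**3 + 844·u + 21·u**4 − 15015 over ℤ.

(3·u + 11)·(7·u − 13)·(u + 15)·(u + 7)

By the rational root theorem, u = 13/7 is a root, so (7·u − 13) is a factor; dividing leaves 3·u**3 + 77·u**2 + 557·u + 1155.
Next, u = −7 is a root, so (u + 7) divides it; the quotient is 3·u**2 + 56·u + 165.
The remaining quadratic factors as (3·u + 11)(u + 15).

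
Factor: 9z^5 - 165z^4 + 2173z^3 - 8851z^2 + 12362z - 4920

(3z - 2)(3z - 5)(z - 3)(z^2 - 13z + 164)

Testing divisors of the constant over divisors of the leading coefficient, z = 2/3 is a root, so (3z - 2) is a factor; dividing leaves 3z^4 - 53z^3 + 689z^2 - 2491z + 2460.
Then z = 5/3 is a root, so (3z - 5) divides it; the quotient is z^3 - 16z^2 + 203z - 492.
Then z = 3 is a root, so (z - 3) is a factor; dividing leaves z^2 - 13z + 164.
The quadratic z^2 - 13z + 164 has discriminant -487 < 0 and is irreducible over ℤ.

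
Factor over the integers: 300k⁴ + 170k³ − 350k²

10k²(5k + 7)(6k − 5)

Pull out the common factor 10k², then factor the remaining trinomial.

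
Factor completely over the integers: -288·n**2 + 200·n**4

8·n**2·(5·n + 6)·(5·n - 6)

Factor out 8·n**2, leaving 25·n**2 - 36, which is a difference of two squares.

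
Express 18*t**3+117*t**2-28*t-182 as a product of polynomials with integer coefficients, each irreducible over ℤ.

Group as (18*t**3-28*t) + (117*t**2-182) = 2*t*(9*t**2-14) + 13*(9*t**2-14).
Both groups share the factor (9*t**2-14).

(2*t+13)*(9*t**2-14)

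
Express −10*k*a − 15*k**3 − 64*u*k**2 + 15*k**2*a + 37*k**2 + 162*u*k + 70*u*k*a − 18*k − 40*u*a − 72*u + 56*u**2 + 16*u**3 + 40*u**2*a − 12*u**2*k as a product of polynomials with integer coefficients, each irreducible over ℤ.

(2*u + 3*k − 2)*(2*u − 5*k + 5*a + 9)*(4*u + k)

Group: 2*u*(8*u**2 − 18*u*k + 20*u*a + 36*u − 5*k**2 + 5*k*a + 9*k) + (3*k − 2)*(8*u**2 − 18*u*k + 20*u*a + 36*u − 5*k**2 + 5*k*a + 9*k); both groups contain (8*u**2 − 18*u*k + 20*u*a + 36*u − 5*k**2 + 5*k*a + 9*k), so (2*u + 3*k − 2) is a factor with cofactor 8*u**2 − 18*u*k + 20*u*a + 36*u − 5*k**2 + 5*k*a + 9*k.
The cofactor groups again: 8*u**2 − 18*u*k + 20*u*a + 36*u − 5*k**2 + 5*k*a + 9*k = 2*u*(4*u + k) + (−5*k + 5*a + 9)*(4*u + k); both groups contain (4*u + k), giving (2*u − 5*k + 5*a + 9)*(4*u + k).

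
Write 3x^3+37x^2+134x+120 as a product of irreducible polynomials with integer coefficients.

By the rational root theorem, x = -5 is a root, so (x+5) divides it; the quotient is 3x^2+22x+24.
The remaining quadratic factors as (x+6)(3x+4).

(3x+4)(x+5)(x+6)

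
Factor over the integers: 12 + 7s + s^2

(s + 3)(s + 4)

Two integers with product 12 and sum 7 are 4 and 3.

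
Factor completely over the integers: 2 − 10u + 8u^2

2(4u − 1)(u − 1)

Pull out the common factor 2, then factor the remaining trinomial.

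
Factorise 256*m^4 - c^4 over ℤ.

(4*m - c)*(4*m + c)*(16*m^2 + c^2)

Write as (16*m^2)² − (c^2)², then factor 16*m^2 - c^2 once more.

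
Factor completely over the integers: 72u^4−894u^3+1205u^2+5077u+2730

(3u−13)(4u+3)(6u+7)(u−10)

Trying the rational-root candidates, u = 13/3 is a root, so (3u−13) is a factor; dividing leaves 24u^3−194u^2−439u−210.
Then u = −7/6 is a root, giving the factor (6u+7) and quotient 4u^2−37u−30.
The remaining quadratic factors as (u−10)(4u+3).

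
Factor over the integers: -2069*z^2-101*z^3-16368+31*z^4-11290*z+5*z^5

Testing divisors of the constant over divisors of the leading coefficient, z = -11/5 is a root, giving the factor (5*z+11) and quotient z^4+4*z^3-29*z^2-350*z-1488.
Next, z = 8 is a root, so (z-8) divides it; the quotient is z^3+12*z^2+67*z+186.
Continuing, z = -6 is a root, so (z+6) divides it; the quotient is z^2+6*z+31.
The quadratic z^2+6*z+31 has discriminant -88 < 0 and is irreducible over ℤ.

(5*z+11)*(z+6)*(z-8)*(z^2+6*z+31)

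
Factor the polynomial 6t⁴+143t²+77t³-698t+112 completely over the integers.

(6t-1)(t+7)(t+8)(t-2)

Trying the rational-root candidates, t = 2 is a root, so (t-2) is a factor; dividing leaves 6t³+89t²+321t-56.
Then t = 1/6 is a root, giving the factor (6t-1) and quotient t²+15t+56.
The remaining quadratic factors as (t+7)(t+8).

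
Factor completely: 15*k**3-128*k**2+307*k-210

(3*k-7)*(5*k-6)*(k-5)

Among the possible rational roots, k = 6/5 is a root, so (5*k-6) is a factor; dividing leaves 3*k**2-22*k+35.
The remaining quadratic factors as (3*k-7)(k-5).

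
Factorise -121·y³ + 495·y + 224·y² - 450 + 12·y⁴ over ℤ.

(3·y + 5)·(4·y - 3)·(y - 5)·(y - 6)

Trying the rational-root candidates, y = 6 is a root, so (y - 6) divides it; the quotient is 12·y³ - 49·y² - 70·y + 75.
Next, y = -5/3 is a root, giving the factor (3·y + 5) and quotient 4·y² - 23·y + 15.
The remaining quadratic factors as (y - 5)(4·y - 3).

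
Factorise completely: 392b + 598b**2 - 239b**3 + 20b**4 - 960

Trying the rational-root candidates, b = 4 is a root, so (b - 4) divides it; the quotient is 20b**3 - 159b**2 - 38b + 240.
Continuing, b = 6/5 is a root, so (5b - 6) is a factor; dividing leaves 4b**2 - 27b - 40.
The remaining quadratic factors as (4b + 5)(b - 8).

(4b + 5)(5b - 6)(b - 4)(b - 8)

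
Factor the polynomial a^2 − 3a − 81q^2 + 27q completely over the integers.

Group: a(a − 9q) + (9q − 3)(a − 9q); both groups contain (a − 9q).

(a + 9q − 3)(a − 9q)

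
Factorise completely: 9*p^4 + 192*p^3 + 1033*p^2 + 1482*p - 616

Among the possible rational roots, p = -4 is a root, so (p + 4) divides it; the quotient is 9*p^3 + 156*p^2 + 409*p - 154.
Then p = -11/3 is a root, giving the factor (3*p + 11) and quotient 3*p^2 + 41*p - 14.
The remaining quadratic factors as (3*p - 1)(p + 14).

(3*p + 11)*(3*p - 1)*(p + 14)*(p + 4)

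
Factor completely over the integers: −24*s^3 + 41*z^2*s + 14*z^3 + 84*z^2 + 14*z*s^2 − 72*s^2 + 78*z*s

Group: z*(14*z^2 + 13*z*s − 12*s^2) + (2*s + 6)*(14*z^2 + 13*z*s − 12*s^2); both groups contain (14*z^2 + 13*z*s − 12*s^2), so (z + 2*s + 6) is a factor with cofactor 14*z^2 + 13*z*s − 12*s^2.
The cofactor groups again: 14*z^2 + 13*z*s − 12*s^2 = 2*z*(7*z − 4*s) + 3*s*(7*z − 4*s); both groups contain (7*z − 4*s), giving (2*z + 3*s)*(7*z − 4*s).

(7*z − 4*s)*(z + 2*s + 6)*(2*z + 3*s)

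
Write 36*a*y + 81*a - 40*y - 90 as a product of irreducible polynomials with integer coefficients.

Group as (36*a*y + 81*a) + (-40*y - 90) = 9*a*(4*y + 9) - 10*(4*y + 9).
Both groups share the factor (4*y + 9).

(4*y + 9)*(9*a - 10)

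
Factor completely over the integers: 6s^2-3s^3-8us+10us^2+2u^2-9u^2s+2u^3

(u-3s)(2u-s+2)(u-s)

Group: u(2u^2-7us+2u+3s^2-6s) - s(2u^2-7us+2u+3s^2-6s); both groups contain (2u^2-7us+2u+3s^2-6s), so (u-s) is a factor with cofactor 2u^2-7us+2u+3s^2-6s.
The cofactor groups again: 2u^2-7us+2u+3s^2-6s = u(2u-s+2) - 3s(2u-s+2); both groups contain (2u-s+2), giving (u-3s)(2u-s+2).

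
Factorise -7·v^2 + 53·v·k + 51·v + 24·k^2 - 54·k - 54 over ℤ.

-(v - 8·k - 6)·(7·v + 3·k - 9)

Group: -v·(7·v + 3·k - 9) + (8·k + 6)·(7·v + 3·k - 9); both groups contain (7·v + 3·k - 9).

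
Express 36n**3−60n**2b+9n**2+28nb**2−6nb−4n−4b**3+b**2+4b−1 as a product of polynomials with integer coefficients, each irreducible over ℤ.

Group: 4n(9n**2−6nb+b**2−1) + (−4b+1)(9n**2−6nb+b**2−1); both groups contain (9n**2−6nb+b**2−1), so (4n−4b+1) is a factor with cofactor 9n**2−6nb+b**2−1.
The cofactor groups again: 9n**2−6nb+b**2−1 = 3n(3n−b−1) + (−b+1)(3n−b−1); both groups contain (3n−b−1), giving (3n−b+1)(3n−b−1).

(4n−4b+1)(3n−b+1)(3n−b−1)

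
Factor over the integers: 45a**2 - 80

5(3a + 4)(3a - 4)

Every term has a factor of 5. Then 9a**2 - 16 = (3a)² − (4)².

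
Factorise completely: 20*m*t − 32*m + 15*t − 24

(4*m + 3)*(5*t − 8)

Group as (20*m*t − 32*m) + (15*t − 24) = 4*m*(5*t − 8) + 3*(5*t − 8).
Both groups share the factor (5*t − 8).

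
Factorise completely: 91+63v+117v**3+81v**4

Group as (81v**4+63v) + (117v**3+91) = 9v(9v**3+7) + 13(9v**3+7).
Both groups share the factor (9v**3+7).

(9v+13)(9v**3+7)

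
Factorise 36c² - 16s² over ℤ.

Factor out 4, leaving 9c² - 4s², which is a difference of two squares.

4(3c + 2s)(3c - 2s)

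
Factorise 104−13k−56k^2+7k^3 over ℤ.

Group as (7k^3−13k) + (−56k^2+104) = k(7k^2−13) − 8(7k^2−13).
Both groups share the factor (7k^2−13).

(k−8)(7k^2−13)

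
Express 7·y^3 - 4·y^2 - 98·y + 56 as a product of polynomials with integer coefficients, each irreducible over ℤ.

Group as (7·y^3 - 98·y) + (-4·y^2 + 56) = 7·y·(y^2 - 14) - 4·(y^2 - 14).
Both groups share the factor (y^2 - 14).

(7·y - 4)·(y^2 - 14)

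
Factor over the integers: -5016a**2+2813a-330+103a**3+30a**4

By the rational root theorem, a = 2/5 is a root, so (5a-2) is a factor; dividing leaves 6a**3+23a**2-994a+165.
Next, a = 11 is a root, so (a-11) is a factor; dividing leaves 6a**2+89a-15.
The remaining quadratic factors as (a+15)(6a-1).

(5a-2)(6a-1)(a+15)(a-11)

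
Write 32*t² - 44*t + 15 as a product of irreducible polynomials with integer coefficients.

Need a pair with product 32·15 = 480 and sum -44: that's -24 and -20.
Split the middle term: 32*t² - 24*t - 20*t + 15 = 8*t*(4*t - 3) - 5*(4*t - 3).

(4*t - 3)*(8*t - 5)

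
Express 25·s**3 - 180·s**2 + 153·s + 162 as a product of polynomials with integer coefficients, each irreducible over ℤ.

Testing divisors of the constant over divisors of the leading coefficient, s = 6 is a root, giving the factor (s - 6) and quotient 25·s**2 - 30·s - 27.
The remaining quadratic factors as (5·s + 3)(5·s - 9).

(5·s + 3)·(5·s - 9)·(s - 6)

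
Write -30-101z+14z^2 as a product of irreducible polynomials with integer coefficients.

Need a pair with product 14·(-30) = -420 and sum -101: that's -105 and 4.
Split the middle term: 14z^2-105z + 4z-30 = 7z(2z-15) + 2(2z-15).

(2z-15)(7z+2)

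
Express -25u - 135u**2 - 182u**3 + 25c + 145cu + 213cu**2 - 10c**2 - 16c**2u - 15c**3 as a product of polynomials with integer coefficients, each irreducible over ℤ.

Group: 5c(-3c**2 - 11cu - 5c + 14u**2 + 5u) + (-13u - 5)(-3c**2 - 11cu - 5c + 14u**2 + 5u); both groups contain (-3c**2 - 11cu - 5c + 14u**2 + 5u), so (5c - 13u - 5) is a factor with cofactor -3c**2 - 11cu - 5c + 14u**2 + 5u.
The cofactor groups again: -3c**2 - 11cu - 5c + 14u**2 + 5u = -c(3c + 14u + 5) + u(3c + 14u + 5); both groups contain (3c + 14u + 5), giving -(c - u)(3c + 14u + 5).

-(3c + 14u + 5)(5c - 13u - 5)(c - u)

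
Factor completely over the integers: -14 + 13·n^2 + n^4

(n + 1)·(n - 1)·(n^2 + 14)

Substitute u = n^2 to get a quadratic in u, then factor.
n^2 + 14 is irreducible over ℤ (always positive, so no real roots).
n^2 - 1 is a difference of squares.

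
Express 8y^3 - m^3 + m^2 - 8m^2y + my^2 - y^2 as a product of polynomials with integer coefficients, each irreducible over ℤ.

Group: m(-m^2 - 9my + m - 8y^2 + y) - y(-m^2 - 9my + m - 8y^2 + y); both groups contain (-m^2 - 9my + m - 8y^2 + y), so (m - y) is a factor with cofactor -m^2 - 9my + m - 8y^2 + y.
The cofactor groups again: -m^2 - 9my + m - 8y^2 + y = -m(m + y) + (-8y + 1)(m + y); both groups contain (m + y), giving -(m + 8y - 1)(m + y).

-(m + 8y - 1)(m + y)(m - y)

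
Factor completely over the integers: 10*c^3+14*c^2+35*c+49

Group as (10*c^3+35*c) + (14*c^2+49) = 5*c*(2*c^2+7) + 7*(2*c^2+7).
Both groups share the factor (2*c^2+7).

(5*c+7)*(2*c^2+7)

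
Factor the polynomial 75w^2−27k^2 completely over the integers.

3(5w−3k)(5w+3k)

Factor out 3, leaving 25w^2−9k^2, which is a difference of two squares.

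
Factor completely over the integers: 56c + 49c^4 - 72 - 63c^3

Group as (49c^4 + 56c) + (-63c^3 - 72) = 7c(7c^3 + 8) - 9(7c^3 + 8).
Both groups share the factor (7c^3 + 8).

(7c - 9)(7c^3 + 8)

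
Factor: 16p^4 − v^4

(2p + v)(2p − v)(4p^2 + v^2)

Difference of squares twice: with A = 2p and B = v, A⁴ − B⁴ = (A² − B²)(A² + B²), and A² − B² factors again.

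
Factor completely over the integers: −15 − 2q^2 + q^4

Substitute u = q^2 to get a quadratic in u, then factor.
q^2 + 3 is irreducible over ℤ (always positive, so no real roots).
q^2 − 5 is irreducible over ℤ (5 is not a perfect square).

(q^2 + 3)(q^2 − 5)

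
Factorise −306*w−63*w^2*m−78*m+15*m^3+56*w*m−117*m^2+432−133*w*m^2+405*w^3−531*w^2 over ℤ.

Group: 9*w*(45*w^2−2*w*m−99*w−15*m^2−3*m+54) + (−m+8)*(45*w^2−2*w*m−99*w−15*m^2−3*m+54); both groups contain (45*w^2−2*w*m−99*w−15*m^2−3*m+54), so (9*w−m+8) is a factor with cofactor 45*w^2−2*w*m−99*w−15*m^2−3*m+54.
The cofactor groups again: 45*w^2−2*w*m−99*w−15*m^2−3*m+54 = 5*w*(9*w+5*m−9) + (−3*m−6)*(9*w+5*m−9); both groups contain (9*w+5*m−9), giving (5*w−3*m−6)*(9*w+5*m−9).

(5*w−3*m−6)*(9*w−m+8)*(9*w+5*m−9)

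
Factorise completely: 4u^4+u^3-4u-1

Group as (4u^4-4u) + (u^3-1) = 4u(u^3-1) + (u^3-1).
Both groups share the factor (u^3-1).

(4u+1)(u-1)(u^2+u+1)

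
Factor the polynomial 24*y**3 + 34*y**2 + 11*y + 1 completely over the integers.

Trying the rational-root candidates, y = -1/4 is a root, giving the factor (4*y + 1) and quotient 6*y**2 + 7*y + 1.
The remaining quadratic factors as (6*y + 1)(y + 1).

(4*y + 1)*(6*y + 1)*(y + 1)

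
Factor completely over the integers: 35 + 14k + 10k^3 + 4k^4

Group as (4k^4 + 14k) + (10k^3 + 35) = 2k(2k^3 + 7) + 5(2k^3 + 7).
Both groups share the factor (2k^3 + 7).

(2k + 5)(2k^3 + 7)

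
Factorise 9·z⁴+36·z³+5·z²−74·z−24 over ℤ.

(3·z+1)·(3·z−4)·(z+2)·(z+3)

Testing divisors of the constant over divisors of the leading coefficient, z = −1/3 is a root, so (3·z+1) divides it; the quotient is 3·z³+11·z²−2·z−24.
Continuing, z = −3 is a root, so (z+3) divides it; the quotient is 3·z²+2·z−8.
The remaining quadratic factors as (3·z−4)(z+2).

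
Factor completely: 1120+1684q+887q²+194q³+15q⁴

(3q+7)(5q+8)(q+4)(q+5)

By the rational root theorem, q = -5 is a root, so (q+5) is a factor; dividing leaves 15q³+119q²+292q+224.
Continuing, q = -7/3 is a root, so (3q+7) is a factor; dividing leaves 5q²+28q+32.
The remaining quadratic factors as (q+4)(5q+8).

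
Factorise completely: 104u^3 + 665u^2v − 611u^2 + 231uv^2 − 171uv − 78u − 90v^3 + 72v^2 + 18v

(13u − 3v)(8u + 5v + 1)(u + 6v − 6)

Group: 13u(8u^2 + 53uv − 47u + 30v^2 − 24v − 6) − 3v(8u^2 + 53uv − 47u + 30v^2 − 24v − 6); both groups contain (8u^2 + 53uv − 47u + 30v^2 − 24v − 6), so (13u − 3v) is a factor with cofactor 8u^2 + 53uv − 47u + 30v^2 − 24v − 6.
The cofactor groups again: 8u^2 + 53uv − 47u + 30v^2 − 24v − 6 = u(8u + 5v + 1) + (6v − 6)(8u + 5v + 1); both groups contain (8u + 5v + 1), giving (u + 6v − 6)(8u + 5v + 1).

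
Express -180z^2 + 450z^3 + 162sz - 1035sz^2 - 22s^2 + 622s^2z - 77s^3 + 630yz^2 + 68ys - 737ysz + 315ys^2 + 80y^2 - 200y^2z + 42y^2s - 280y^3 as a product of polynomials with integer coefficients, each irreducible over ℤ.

Group: 7y(-40y^2 - 34ys + 11s^2 - 81sz + 90z^2) + (-7s + 5z - 2)(-40y^2 - 34ys + 11s^2 - 81sz + 90z^2); both groups contain (-40y^2 - 34ys + 11s^2 - 81sz + 90z^2), so (7y - 7s + 5z - 2) is a factor with cofactor -40y^2 - 34ys + 11s^2 - 81sz + 90z^2.
The cofactor groups again: -40y^2 - 34ys + 11s^2 - 81sz + 90z^2 = -10y(4y - s + 6z) + (-11s + 15z)(4y - s + 6z); both groups contain (4y - s + 6z), giving -(10y + 11s - 15z)(4y - s + 6z).

-(7y - 7s + 5z - 2)(4y - s + 6z)(10y + 11s - 15z)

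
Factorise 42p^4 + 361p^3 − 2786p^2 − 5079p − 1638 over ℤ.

(6p + 7)(7p + 3)(p + 13)(p − 6)

Testing divisors of the constant over divisors of the leading coefficient, p = −13 is a root, so (p + 13) divides it; the quotient is 42p^3 − 185p^2 − 381p − 126.
Next, p = −3/7 is a root, giving the factor (7p + 3) and quotient 6p^2 − 29p − 42.
The remaining quadratic factors as (6p + 7)(p − 6).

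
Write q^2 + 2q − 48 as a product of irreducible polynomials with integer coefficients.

Two integers with product −48 and sum 2 are −6 and 8.

(q + 8)(q − 6)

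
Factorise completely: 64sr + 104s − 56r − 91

Group as (64sr + 104s) + (−56r − 91) = 8s(8r + 13) − 7(8r + 13).
Both groups share the factor (8r + 13).

(8r + 13)(8s − 7)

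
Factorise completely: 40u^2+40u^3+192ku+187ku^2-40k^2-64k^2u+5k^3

(5k+u)(k-5u)(k-8u-8)

Group: k(5k^2-24ku-5u^2) + (-8u-8)(5k^2-24ku-5u^2); both groups contain (5k^2-24ku-5u^2), so (k-8u-8) is a factor with cofactor 5k^2-24ku-5u^2.
The cofactor groups again: 5k^2-24ku-5u^2 = k(5k+u) - 5u(5k+u); both groups contain (5k+u), giving (k-5u)(5k+u).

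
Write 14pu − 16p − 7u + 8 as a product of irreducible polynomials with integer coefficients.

(2p − 1)(7u − 8)

Group as (14pu − 16p) + (−7u + 8) = 2p(7u − 8) − (7u − 8).
Both groups share the factor (7u − 8).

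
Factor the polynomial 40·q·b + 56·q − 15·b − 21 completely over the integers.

(5·b + 7)·(8·q − 3)

Group as (40·q·b + 56·q) + (−15·b − 21) = 8·q·(5·b + 7) − 3·(5·b + 7).
Both groups share the factor (5·b + 7).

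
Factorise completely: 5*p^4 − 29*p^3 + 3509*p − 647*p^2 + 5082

(5*p + 6)*(p + 11)*(p − 11)*(p − 7)

By the rational root theorem, p = 7 is a root, so (p − 7) is a factor; dividing leaves 5*p^3 + 6*p^2 − 605*p − 726.
Then p = −11 is a root, giving the factor (p + 11) and quotient 5*p^2 − 49*p − 66.
The remaining quadratic factors as (p − 11)(5*p + 6).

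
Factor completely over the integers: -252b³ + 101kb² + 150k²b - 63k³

Group: 3k(-21k² + 22kb + 63b²) - 4b(-21k² + 22kb + 63b²); both groups contain (-21k² + 22kb + 63b²), so (3k - 4b) is a factor with cofactor -21k² + 22kb + 63b².
The cofactor groups again: -21k² + 22kb + 63b² = -7k(3k - 7b) - 9b(3k - 7b); both groups contain (3k - 7b), giving -(7k + 9b)(3k - 7b).

-(3k - 4b)(3k - 7b)(7k + 9b)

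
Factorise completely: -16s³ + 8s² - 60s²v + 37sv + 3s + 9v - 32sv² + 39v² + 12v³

-(4s + 4v + 1)(4s - v - 3)(s + 3v)

Group: s(-16s² - 12sv + 8s + 4v² + 13v + 3) + 3v(-16s² - 12sv + 8s + 4v² + 13v + 3); both groups contain (-16s² - 12sv + 8s + 4v² + 13v + 3), so (s + 3v) is a factor with cofactor -16s² - 12sv + 8s + 4v² + 13v + 3.
The cofactor groups again: -16s² - 12sv + 8s + 4v² + 13v + 3 = -4s(4s - v - 3) + (-4v - 1)(4s - v - 3); both groups contain (4s - v - 3), giving -(4s + 4v + 1)(4s - v - 3).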